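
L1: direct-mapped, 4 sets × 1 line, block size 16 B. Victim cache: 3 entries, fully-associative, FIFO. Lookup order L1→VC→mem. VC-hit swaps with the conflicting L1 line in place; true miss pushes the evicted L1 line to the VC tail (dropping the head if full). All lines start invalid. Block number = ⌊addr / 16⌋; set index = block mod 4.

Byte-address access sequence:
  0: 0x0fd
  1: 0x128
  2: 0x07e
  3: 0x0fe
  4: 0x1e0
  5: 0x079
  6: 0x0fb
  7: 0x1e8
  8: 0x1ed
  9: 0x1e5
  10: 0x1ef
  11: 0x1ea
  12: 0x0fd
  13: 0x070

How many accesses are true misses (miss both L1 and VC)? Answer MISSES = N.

MISSES = 4

0: 0xfd (blk 15, set 3) → MISS  vc=[]
1: 0x128 (blk 18, set 2) → MISS  vc=[]
2: 0x7e (blk 7, set 3) → MISS  vc=[15]
3: 0xfe (blk 15, set 3) → VC-HIT  vc=[7]
4: 0x1e0 (blk 30, set 2) → MISS  vc=[7, 18]
5: 0x79 (blk 7, set 3) → VC-HIT  vc=[15, 18]
6: 0xfb (blk 15, set 3) → VC-HIT  vc=[7, 18]
7: 0x1e8 (blk 30, set 2) → L1-HIT  vc=[7, 18]
8: 0x1ed (blk 30, set 2) → L1-HIT  vc=[7, 18]
9: 0x1e5 (blk 30, set 2) → L1-HIT  vc=[7, 18]
10: 0x1ef (blk 30, set 2) → L1-HIT  vc=[7, 18]
11: 0x1ea (blk 30, set 2) → L1-HIT  vc=[7, 18]
12: 0xfd (blk 15, set 3) → L1-HIT  vc=[7, 18]
13: 0x70 (blk 7, set 3) → VC-HIT  vc=[15, 18]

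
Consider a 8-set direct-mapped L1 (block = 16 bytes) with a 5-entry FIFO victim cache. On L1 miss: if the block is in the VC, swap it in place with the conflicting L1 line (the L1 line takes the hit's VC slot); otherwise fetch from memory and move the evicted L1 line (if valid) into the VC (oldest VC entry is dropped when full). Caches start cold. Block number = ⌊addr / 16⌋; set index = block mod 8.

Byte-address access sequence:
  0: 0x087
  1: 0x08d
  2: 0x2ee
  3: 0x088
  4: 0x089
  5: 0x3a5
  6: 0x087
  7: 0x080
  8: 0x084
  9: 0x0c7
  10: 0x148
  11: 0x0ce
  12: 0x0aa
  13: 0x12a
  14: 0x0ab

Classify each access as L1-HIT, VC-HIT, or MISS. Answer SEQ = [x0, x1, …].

#0 0x87→b8/s0 MISS; vc=[]
#1 0x8d→b8/s0 L1-HIT; vc=[]
#2 0x2ee→b46/s6 MISS; vc=[]
#3 0x88→b8/s0 L1-HIT; vc=[]
#4 0x89→b8/s0 L1-HIT; vc=[]
#5 0x3a5→b58/s2 MISS; vc=[]
#6 0x87→b8/s0 L1-HIT; vc=[]
#7 0x80→b8/s0 L1-HIT; vc=[]
#8 0x84→b8/s0 L1-HIT; vc=[]
#9 0xc7→b12/s4 MISS; vc=[]
#10 0x148→b20/s4 MISS; vc=[12]
#11 0xce→b12/s4 VC-HIT; vc=[20]
#12 0xaa→b10/s2 MISS; vc=[20,58]
#13 0x12a→b18/s2 MISS; vc=[20,58,10]
#14 0xab→b10/s2 VC-HIT; vc=[20,58,18]

SEQ = [MISS, L1-HIT, MISS, L1-HIT, L1-HIT, MISS, L1-HIT, L1-HIT, L1-HIT, MISS, MISS, VC-HIT, MISS, MISS, VC-HIT]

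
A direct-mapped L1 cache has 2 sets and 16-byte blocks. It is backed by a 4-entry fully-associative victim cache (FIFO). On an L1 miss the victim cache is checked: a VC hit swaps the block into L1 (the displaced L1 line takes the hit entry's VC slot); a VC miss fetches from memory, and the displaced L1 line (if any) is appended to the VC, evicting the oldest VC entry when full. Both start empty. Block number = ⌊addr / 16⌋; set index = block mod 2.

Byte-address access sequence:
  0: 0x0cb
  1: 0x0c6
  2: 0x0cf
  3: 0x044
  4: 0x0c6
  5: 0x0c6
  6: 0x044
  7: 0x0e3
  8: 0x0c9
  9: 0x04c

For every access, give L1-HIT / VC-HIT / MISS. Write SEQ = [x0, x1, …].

SEQ = [MISS, L1-HIT, L1-HIT, MISS, VC-HIT, L1-HIT, VC-HIT, MISS, VC-HIT, VC-HIT]

0: 0xcb (blk 12, set 0) → MISS  vc=[]
1: 0xc6 (blk 12, set 0) → L1-HIT  vc=[]
2: 0xcf (blk 12, set 0) → L1-HIT  vc=[]
3: 0x44 (blk 4, set 0) → MISS  vc=[12]
4: 0xc6 (blk 12, set 0) → VC-HIT  vc=[4]
5: 0xc6 (blk 12, set 0) → L1-HIT  vc=[4]
6: 0x44 (blk 4, set 0) → VC-HIT  vc=[12]
7: 0xe3 (blk 14, set 0) → MISS  vc=[12, 4]
8: 0xc9 (blk 12, set 0) → VC-HIT  vc=[14, 4]
9: 0x4c (blk 4, set 0) → VC-HIT  vc=[14, 12]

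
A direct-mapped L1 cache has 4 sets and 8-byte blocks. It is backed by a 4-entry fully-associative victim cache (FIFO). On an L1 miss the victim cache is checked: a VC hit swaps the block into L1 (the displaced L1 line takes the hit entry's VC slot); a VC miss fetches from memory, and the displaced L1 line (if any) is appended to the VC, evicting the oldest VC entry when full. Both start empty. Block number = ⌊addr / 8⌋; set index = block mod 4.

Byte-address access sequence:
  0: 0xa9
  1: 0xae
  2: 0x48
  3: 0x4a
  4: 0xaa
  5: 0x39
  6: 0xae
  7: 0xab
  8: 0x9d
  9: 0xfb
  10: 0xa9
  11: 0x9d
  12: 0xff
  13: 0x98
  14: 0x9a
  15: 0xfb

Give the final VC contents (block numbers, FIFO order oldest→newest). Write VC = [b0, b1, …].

VC = [9, 7, 19]

0: 0xa9 (blk 21, set 1) → MISS  vc=[]
1: 0xae (blk 21, set 1) → L1-HIT  vc=[]
2: 0x48 (blk 9, set 1) → MISS  vc=[21]
3: 0x4a (blk 9, set 1) → L1-HIT  vc=[21]
4: 0xaa (blk 21, set 1) → VC-HIT  vc=[9]
5: 0x39 (blk 7, set 3) → MISS  vc=[9]
6: 0xae (blk 21, set 1) → L1-HIT  vc=[9]
7: 0xab (blk 21, set 1) → L1-HIT  vc=[9]
8: 0x9d (blk 19, set 3) → MISS  vc=[9, 7]
9: 0xfb (blk 31, set 3) → MISS  vc=[9, 7, 19]
10: 0xa9 (blk 21, set 1) → L1-HIT  vc=[9, 7, 19]
11: 0x9d (blk 19, set 3) → VC-HIT  vc=[9, 7, 31]
12: 0xff (blk 31, set 3) → VC-HIT  vc=[9, 7, 19]
13: 0x98 (blk 19, set 3) → VC-HIT  vc=[9, 7, 31]
14: 0x9a (blk 19, set 3) → L1-HIT  vc=[9, 7, 31]
15: 0xfb (blk 31, set 3) → VC-HIT  vc=[9, 7, 19]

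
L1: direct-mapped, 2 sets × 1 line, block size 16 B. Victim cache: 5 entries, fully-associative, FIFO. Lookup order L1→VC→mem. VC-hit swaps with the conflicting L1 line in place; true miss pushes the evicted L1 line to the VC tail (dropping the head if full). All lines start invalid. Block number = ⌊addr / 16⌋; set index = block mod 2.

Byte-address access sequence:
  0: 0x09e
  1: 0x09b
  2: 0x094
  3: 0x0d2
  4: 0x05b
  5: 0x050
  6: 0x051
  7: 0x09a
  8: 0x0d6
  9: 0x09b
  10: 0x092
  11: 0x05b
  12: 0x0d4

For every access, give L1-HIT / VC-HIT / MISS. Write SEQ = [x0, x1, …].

SEQ = [MISS, L1-HIT, L1-HIT, MISS, MISS, L1-HIT, L1-HIT, VC-HIT, VC-HIT, VC-HIT, L1-HIT, VC-HIT, VC-HIT]

#0 0x9e→b9/s1 MISS; vc=[]
#1 0x9b→b9/s1 L1-HIT; vc=[]
#2 0x94→b9/s1 L1-HIT; vc=[]
#3 0xd2→b13/s1 MISS; vc=[9]
#4 0x5b→b5/s1 MISS; vc=[9,13]
#5 0x50→b5/s1 L1-HIT; vc=[9,13]
#6 0x51→b5/s1 L1-HIT; vc=[9,13]
#7 0x9a→b9/s1 VC-HIT; vc=[5,13]
#8 0xd6→b13/s1 VC-HIT; vc=[5,9]
#9 0x9b→b9/s1 VC-HIT; vc=[5,13]
#10 0x92→b9/s1 L1-HIT; vc=[5,13]
#11 0x5b→b5/s1 VC-HIT; vc=[9,13]
#12 0xd4→b13/s1 VC-HIT; vc=[9,5]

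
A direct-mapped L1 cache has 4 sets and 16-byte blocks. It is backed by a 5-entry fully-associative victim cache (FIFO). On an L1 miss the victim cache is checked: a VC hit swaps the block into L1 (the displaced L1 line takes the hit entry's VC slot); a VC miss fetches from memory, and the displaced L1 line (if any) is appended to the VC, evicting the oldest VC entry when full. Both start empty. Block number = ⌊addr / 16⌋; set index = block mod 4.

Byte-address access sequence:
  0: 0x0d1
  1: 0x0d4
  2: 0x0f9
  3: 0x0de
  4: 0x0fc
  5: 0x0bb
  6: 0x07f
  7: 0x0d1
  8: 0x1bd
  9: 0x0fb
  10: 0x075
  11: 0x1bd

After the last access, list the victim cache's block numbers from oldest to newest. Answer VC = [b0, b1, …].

VC = [7, 11, 15]

  [0] addr=0xd1 blk=13 s=1: MISS | VC []
  [1] addr=0xd4 blk=13 s=1: L1-HIT | VC []
  [2] addr=0xf9 blk=15 s=3: MISS | VC []
  [3] addr=0xde blk=13 s=1: L1-HIT | VC []
  [4] addr=0xfc blk=15 s=3: L1-HIT | VC []
  [5] addr=0xbb blk=11 s=3: MISS | VC [15]
  [6] addr=0x7f blk=7 s=3: MISS | VC [15, 11]
  [7] addr=0xd1 blk=13 s=1: L1-HIT | VC [15, 11]
  [8] addr=0x1bd blk=27 s=3: MISS | VC [15, 11, 7]
  [9] addr=0xfb blk=15 s=3: VC-HIT | VC [27, 11, 7]
  [10] addr=0x75 blk=7 s=3: VC-HIT | VC [27, 11, 15]
  [11] addr=0x1bd blk=27 s=3: VC-HIT | VC [7, 11, 15]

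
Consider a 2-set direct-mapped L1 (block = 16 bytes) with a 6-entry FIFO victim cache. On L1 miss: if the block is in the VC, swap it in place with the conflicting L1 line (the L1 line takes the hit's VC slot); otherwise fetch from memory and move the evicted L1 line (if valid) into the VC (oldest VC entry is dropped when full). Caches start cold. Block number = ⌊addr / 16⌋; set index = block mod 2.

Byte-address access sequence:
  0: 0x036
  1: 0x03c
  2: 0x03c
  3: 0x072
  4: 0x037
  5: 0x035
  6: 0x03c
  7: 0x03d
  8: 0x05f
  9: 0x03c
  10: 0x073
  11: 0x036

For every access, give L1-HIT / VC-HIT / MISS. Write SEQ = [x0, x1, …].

#0 0x36→b3/s1 MISS; vc=[]
#1 0x3c→b3/s1 L1-HIT; vc=[]
#2 0x3c→b3/s1 L1-HIT; vc=[]
#3 0x72→b7/s1 MISS; vc=[3]
#4 0x37→b3/s1 VC-HIT; vc=[7]
#5 0x35→b3/s1 L1-HIT; vc=[7]
#6 0x3c→b3/s1 L1-HIT; vc=[7]
#7 0x3d→b3/s1 L1-HIT; vc=[7]
#8 0x5f→b5/s1 MISS; vc=[7,3]
#9 0x3c→b3/s1 VC-HIT; vc=[7,5]
#10 0x73→b7/s1 VC-HIT; vc=[3,5]
#11 0x36→b3/s1 VC-HIT; vc=[7,5]

SEQ = [MISS, L1-HIT, L1-HIT, MISS, VC-HIT, L1-HIT, L1-HIT, L1-HIT, MISS, VC-HIT, VC-HIT, VC-HIT]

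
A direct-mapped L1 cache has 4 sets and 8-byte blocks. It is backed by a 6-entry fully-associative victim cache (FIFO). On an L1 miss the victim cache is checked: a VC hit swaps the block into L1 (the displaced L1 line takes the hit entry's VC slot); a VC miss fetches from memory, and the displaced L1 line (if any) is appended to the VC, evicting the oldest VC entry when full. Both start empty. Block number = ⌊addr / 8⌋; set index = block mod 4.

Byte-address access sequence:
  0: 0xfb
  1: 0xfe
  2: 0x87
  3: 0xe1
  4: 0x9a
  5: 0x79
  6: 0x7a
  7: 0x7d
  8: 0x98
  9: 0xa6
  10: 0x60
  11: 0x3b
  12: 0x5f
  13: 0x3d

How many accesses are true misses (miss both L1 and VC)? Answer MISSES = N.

MISSES = 9

  [0] addr=0xfb blk=31 s=3: MISS | VC []
  [1] addr=0xfe blk=31 s=3: L1-HIT | VC []
  [2] addr=0x87 blk=16 s=0: MISS | VC []
  [3] addr=0xe1 blk=28 s=0: MISS | VC [16]
  [4] addr=0x9a blk=19 s=3: MISS | VC [16, 31]
  [5] addr=0x79 blk=15 s=3: MISS | VC [16, 31, 19]
  [6] addr=0x7a blk=15 s=3: L1-HIT | VC [16, 31, 19]
  [7] addr=0x7d blk=15 s=3: L1-HIT | VC [16, 31, 19]
  [8] addr=0x98 blk=19 s=3: VC-HIT | VC [16, 31, 15]
  [9] addr=0xa6 blk=20 s=0: MISS | VC [16, 31, 15, 28]
  [10] addr=0x60 blk=12 s=0: MISS | VC [16, 31, 15, 28, 20]
  [11] addr=0x3b blk=7 s=3: MISS | VC [16, 31, 15, 28, 20, 19]
  [12] addr=0x5f blk=11 s=3: MISS | VC [31, 15, 28, 20, 19, 7]
  [13] addr=0x3d blk=7 s=3: VC-HIT | VC [31, 15, 28, 20, 19, 11]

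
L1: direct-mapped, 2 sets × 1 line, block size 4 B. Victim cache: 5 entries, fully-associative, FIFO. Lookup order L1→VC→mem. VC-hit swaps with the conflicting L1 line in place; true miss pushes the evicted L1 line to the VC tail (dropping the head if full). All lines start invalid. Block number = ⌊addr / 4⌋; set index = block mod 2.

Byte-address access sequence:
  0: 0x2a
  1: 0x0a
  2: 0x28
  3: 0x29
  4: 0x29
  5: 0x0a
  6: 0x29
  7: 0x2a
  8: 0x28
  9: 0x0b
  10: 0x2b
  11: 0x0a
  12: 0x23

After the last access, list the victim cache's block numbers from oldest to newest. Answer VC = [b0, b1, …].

VC = [10, 2]

  [0] addr=0x2a blk=10 s=0: MISS | VC []
  [1] addr=0xa blk=2 s=0: MISS | VC [10]
  [2] addr=0x28 blk=10 s=0: VC-HIT | VC [2]
  [3] addr=0x29 blk=10 s=0: L1-HIT | VC [2]
  [4] addr=0x29 blk=10 s=0: L1-HIT | VC [2]
  [5] addr=0xa blk=2 s=0: VC-HIT | VC [10]
  [6] addr=0x29 blk=10 s=0: VC-HIT | VC [2]
  [7] addr=0x2a blk=10 s=0: L1-HIT | VC [2]
  [8] addr=0x28 blk=10 s=0: L1-HIT | VC [2]
  [9] addr=0xb blk=2 s=0: VC-HIT | VC [10]
  [10] addr=0x2b blk=10 s=0: VC-HIT | VC [2]
  [11] addr=0xa blk=2 s=0: VC-HIT | VC [10]
  [12] addr=0x23 blk=8 s=0: MISS | VC [10, 2]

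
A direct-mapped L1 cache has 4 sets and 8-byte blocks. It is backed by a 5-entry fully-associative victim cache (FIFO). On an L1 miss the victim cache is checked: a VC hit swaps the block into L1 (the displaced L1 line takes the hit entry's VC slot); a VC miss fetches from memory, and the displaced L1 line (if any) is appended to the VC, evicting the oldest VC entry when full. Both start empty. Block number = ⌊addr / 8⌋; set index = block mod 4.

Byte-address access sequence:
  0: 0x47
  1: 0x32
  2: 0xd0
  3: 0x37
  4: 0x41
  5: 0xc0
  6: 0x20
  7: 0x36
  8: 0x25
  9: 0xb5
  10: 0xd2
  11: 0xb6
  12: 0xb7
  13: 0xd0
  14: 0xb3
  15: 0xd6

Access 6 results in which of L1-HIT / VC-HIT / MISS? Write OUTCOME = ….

OUTCOME = MISS

0: 0x47 (blk 8, set 0) → MISS  vc=[]
1: 0x32 (blk 6, set 2) → MISS  vc=[]
2: 0xd0 (blk 26, set 2) → MISS  vc=[6]
3: 0x37 (blk 6, set 2) → VC-HIT  vc=[26]
4: 0x41 (blk 8, set 0) → L1-HIT  vc=[26]
5: 0xc0 (blk 24, set 0) → MISS  vc=[26, 8]
6: 0x20 (blk 4, set 0) → MISS  vc=[26, 8, 24]
7: 0x36 (blk 6, set 2) → L1-HIT  vc=[26, 8, 24]
8: 0x25 (blk 4, set 0) → L1-HIT  vc=[26, 8, 24]
9: 0xb5 (blk 22, set 2) → MISS  vc=[26, 8, 24, 6]
10: 0xd2 (blk 26, set 2) → VC-HIT  vc=[22, 8, 24, 6]
11: 0xb6 (blk 22, set 2) → VC-HIT  vc=[26, 8, 24, 6]
12: 0xb7 (blk 22, set 2) → L1-HIT  vc=[26, 8, 24, 6]
13: 0xd0 (blk 26, set 2) → VC-HIT  vc=[22, 8, 24, 6]
14: 0xb3 (blk 22, set 2) → VC-HIT  vc=[26, 8, 24, 6]
15: 0xd6 (blk 26, set 2) → VC-HIT  vc=[22, 8, 24, 6]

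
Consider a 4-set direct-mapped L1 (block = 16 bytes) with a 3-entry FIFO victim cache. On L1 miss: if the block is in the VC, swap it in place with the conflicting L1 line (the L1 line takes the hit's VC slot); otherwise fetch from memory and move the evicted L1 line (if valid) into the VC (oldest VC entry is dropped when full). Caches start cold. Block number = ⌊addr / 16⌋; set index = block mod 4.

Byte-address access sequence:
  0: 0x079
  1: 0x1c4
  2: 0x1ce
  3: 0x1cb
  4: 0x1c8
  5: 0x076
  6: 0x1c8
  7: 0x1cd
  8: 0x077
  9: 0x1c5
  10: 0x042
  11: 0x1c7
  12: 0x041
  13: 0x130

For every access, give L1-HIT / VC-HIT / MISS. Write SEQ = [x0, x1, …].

SEQ = [MISS, MISS, L1-HIT, L1-HIT, L1-HIT, L1-HIT, L1-HIT, L1-HIT, L1-HIT, L1-HIT, MISS, VC-HIT, VC-HIT, MISS]

  [0] addr=0x79 blk=7 s=3: MISS | VC []
  [1] addr=0x1c4 blk=28 s=0: MISS | VC []
  [2] addr=0x1ce blk=28 s=0: L1-HIT | VC []
  [3] addr=0x1cb blk=28 s=0: L1-HIT | VC []
  [4] addr=0x1c8 blk=28 s=0: L1-HIT | VC []
  [5] addr=0x76 blk=7 s=3: L1-HIT | VC []
  [6] addr=0x1c8 blk=28 s=0: L1-HIT | VC []
  [7] addr=0x1cd blk=28 s=0: L1-HIT | VC []
  [8] addr=0x77 blk=7 s=3: L1-HIT | VC []
  [9] addr=0x1c5 blk=28 s=0: L1-HIT | VC []
  [10] addr=0x42 blk=4 s=0: MISS | VC [28]
  [11] addr=0x1c7 blk=28 s=0: VC-HIT | VC [4]
  [12] addr=0x41 blk=4 s=0: VC-HIT | VC [28]
  [13] addr=0x130 blk=19 s=3: MISS | VC [28, 7]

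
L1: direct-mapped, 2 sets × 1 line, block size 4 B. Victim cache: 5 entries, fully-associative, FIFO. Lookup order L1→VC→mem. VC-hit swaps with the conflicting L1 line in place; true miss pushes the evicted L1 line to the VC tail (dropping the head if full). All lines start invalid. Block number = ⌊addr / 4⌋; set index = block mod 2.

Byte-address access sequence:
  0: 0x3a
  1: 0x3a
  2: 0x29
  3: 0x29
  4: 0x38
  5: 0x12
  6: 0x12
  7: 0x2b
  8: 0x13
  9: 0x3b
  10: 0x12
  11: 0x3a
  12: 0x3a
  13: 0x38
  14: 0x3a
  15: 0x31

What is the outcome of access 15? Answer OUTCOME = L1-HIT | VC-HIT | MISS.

  [0] addr=0x3a blk=14 s=0: MISS | VC []
  [1] addr=0x3a blk=14 s=0: L1-HIT | VC []
  [2] addr=0x29 blk=10 s=0: MISS | VC [14]
  [3] addr=0x29 blk=10 s=0: L1-HIT | VC [14]
  [4] addr=0x38 blk=14 s=0: VC-HIT | VC [10]
  [5] addr=0x12 blk=4 s=0: MISS | VC [10, 14]
  [6] addr=0x12 blk=4 s=0: L1-HIT | VC [10, 14]
  [7] addr=0x2b blk=10 s=0: VC-HIT | VC [4, 14]
  [8] addr=0x13 blk=4 s=0: VC-HIT | VC [10, 14]
  [9] addr=0x3b blk=14 s=0: VC-HIT | VC [10, 4]
  [10] addr=0x12 blk=4 s=0: VC-HIT | VC [10, 14]
  [11] addr=0x3a blk=14 s=0: VC-HIT | VC [10, 4]
  [12] addr=0x3a blk=14 s=0: L1-HIT | VC [10, 4]
  [13] addr=0x38 blk=14 s=0: L1-HIT | VC [10, 4]
  [14] addr=0x3a blk=14 s=0: L1-HIT | VC [10, 4]
  [15] addr=0x31 blk=12 s=0: MISS | VC [10, 4, 14]

OUTCOME = MISS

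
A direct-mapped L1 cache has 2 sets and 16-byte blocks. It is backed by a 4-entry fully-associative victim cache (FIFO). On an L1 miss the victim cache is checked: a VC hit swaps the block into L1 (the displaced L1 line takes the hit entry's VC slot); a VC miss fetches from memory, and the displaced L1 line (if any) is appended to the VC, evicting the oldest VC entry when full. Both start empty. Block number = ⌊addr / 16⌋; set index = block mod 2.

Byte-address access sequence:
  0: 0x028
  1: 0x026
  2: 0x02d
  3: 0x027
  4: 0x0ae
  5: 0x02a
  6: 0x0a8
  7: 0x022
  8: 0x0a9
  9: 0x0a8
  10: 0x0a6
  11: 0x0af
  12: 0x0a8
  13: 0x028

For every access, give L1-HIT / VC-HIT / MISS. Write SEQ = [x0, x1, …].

SEQ = [MISS, L1-HIT, L1-HIT, L1-HIT, MISS, VC-HIT, VC-HIT, VC-HIT, VC-HIT, L1-HIT, L1-HIT, L1-HIT, L1-HIT, VC-HIT]

  [0] addr=0x28 blk=2 s=0: MISS | VC []
  [1] addr=0x26 blk=2 s=0: L1-HIT | VC []
  [2] addr=0x2d blk=2 s=0: L1-HIT | VC []
  [3] addr=0x27 blk=2 s=0: L1-HIT | VC []
  [4] addr=0xae blk=10 s=0: MISS | VC [2]
  [5] addr=0x2a blk=2 s=0: VC-HIT | VC [10]
  [6] addr=0xa8 blk=10 s=0: VC-HIT | VC [2]
  [7] addr=0x22 blk=2 s=0: VC-HIT | VC [10]
  [8] addr=0xa9 blk=10 s=0: VC-HIT | VC [2]
  [9] addr=0xa8 blk=10 s=0: L1-HIT | VC [2]
  [10] addr=0xa6 blk=10 s=0: L1-HIT | VC [2]
  [11] addr=0xaf blk=10 s=0: L1-HIT | VC [2]
  [12] addr=0xa8 blk=10 s=0: L1-HIT | VC [2]
  [13] addr=0x28 blk=2 s=0: VC-HIT | VC [10]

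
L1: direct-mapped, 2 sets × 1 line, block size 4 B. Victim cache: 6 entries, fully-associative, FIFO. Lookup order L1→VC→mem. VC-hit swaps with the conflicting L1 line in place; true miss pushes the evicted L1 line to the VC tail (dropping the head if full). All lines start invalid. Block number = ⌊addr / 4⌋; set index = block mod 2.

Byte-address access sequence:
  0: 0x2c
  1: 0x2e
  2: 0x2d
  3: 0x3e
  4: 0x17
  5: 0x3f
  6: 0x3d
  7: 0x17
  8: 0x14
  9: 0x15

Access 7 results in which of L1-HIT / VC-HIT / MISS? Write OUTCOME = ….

  [0] addr=0x2c blk=11 s=1: MISS | VC []
  [1] addr=0x2e blk=11 s=1: L1-HIT | VC []
  [2] addr=0x2d blk=11 s=1: L1-HIT | VC []
  [3] addr=0x3e blk=15 s=1: MISS | VC [11]
  [4] addr=0x17 blk=5 s=1: MISS | VC [11, 15]
  [5] addr=0x3f blk=15 s=1: VC-HIT | VC [11, 5]
  [6] addr=0x3d blk=15 s=1: L1-HIT | VC [11, 5]
  [7] addr=0x17 blk=5 s=1: VC-HIT | VC [11, 15]
  [8] addr=0x14 blk=5 s=1: L1-HIT | VC [11, 15]
  [9] addr=0x15 blk=5 s=1: L1-HIT | VC [11, 15]

OUTCOME = VC-HIT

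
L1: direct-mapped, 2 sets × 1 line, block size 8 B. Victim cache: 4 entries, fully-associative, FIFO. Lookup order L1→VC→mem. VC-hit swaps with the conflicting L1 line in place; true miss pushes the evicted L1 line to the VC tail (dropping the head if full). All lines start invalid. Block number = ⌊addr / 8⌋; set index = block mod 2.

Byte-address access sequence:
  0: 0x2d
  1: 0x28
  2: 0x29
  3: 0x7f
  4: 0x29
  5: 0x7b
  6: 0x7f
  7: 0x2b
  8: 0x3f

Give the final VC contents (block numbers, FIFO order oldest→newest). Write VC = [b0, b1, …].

VC = [15, 5]

#0 0x2d→b5/s1 MISS; vc=[]
#1 0x28→b5/s1 L1-HIT; vc=[]
#2 0x29→b5/s1 L1-HIT; vc=[]
#3 0x7f→b15/s1 MISS; vc=[5]
#4 0x29→b5/s1 VC-HIT; vc=[15]
#5 0x7b→b15/s1 VC-HIT; vc=[5]
#6 0x7f→b15/s1 L1-HIT; vc=[5]
#7 0x2b→b5/s1 VC-HIT; vc=[15]
#8 0x3f→b7/s1 MISS; vc=[15,5]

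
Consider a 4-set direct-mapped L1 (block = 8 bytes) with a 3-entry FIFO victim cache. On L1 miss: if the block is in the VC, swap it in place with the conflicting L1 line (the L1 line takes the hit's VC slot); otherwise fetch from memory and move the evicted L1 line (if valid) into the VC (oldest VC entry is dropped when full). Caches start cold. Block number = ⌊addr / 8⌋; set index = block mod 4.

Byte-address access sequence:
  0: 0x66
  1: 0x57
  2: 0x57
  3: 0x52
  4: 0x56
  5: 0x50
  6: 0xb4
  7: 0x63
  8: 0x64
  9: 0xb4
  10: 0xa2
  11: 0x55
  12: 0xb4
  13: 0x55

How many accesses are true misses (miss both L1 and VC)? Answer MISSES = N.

#0 0x66→b12/s0 MISS; vc=[]
#1 0x57→b10/s2 MISS; vc=[]
#2 0x57→b10/s2 L1-HIT; vc=[]
#3 0x52→b10/s2 L1-HIT; vc=[]
#4 0x56→b10/s2 L1-HIT; vc=[]
#5 0x50→b10/s2 L1-HIT; vc=[]
#6 0xb4→b22/s2 MISS; vc=[10]
#7 0x63→b12/s0 L1-HIT; vc=[10]
#8 0x64→b12/s0 L1-HIT; vc=[10]
#9 0xb4→b22/s2 L1-HIT; vc=[10]
#10 0xa2→b20/s0 MISS; vc=[10,12]
#11 0x55→b10/s2 VC-HIT; vc=[22,12]
#12 0xb4→b22/s2 VC-HIT; vc=[10,12]
#13 0x55→b10/s2 VC-HIT; vc=[22,12]

MISSES = 4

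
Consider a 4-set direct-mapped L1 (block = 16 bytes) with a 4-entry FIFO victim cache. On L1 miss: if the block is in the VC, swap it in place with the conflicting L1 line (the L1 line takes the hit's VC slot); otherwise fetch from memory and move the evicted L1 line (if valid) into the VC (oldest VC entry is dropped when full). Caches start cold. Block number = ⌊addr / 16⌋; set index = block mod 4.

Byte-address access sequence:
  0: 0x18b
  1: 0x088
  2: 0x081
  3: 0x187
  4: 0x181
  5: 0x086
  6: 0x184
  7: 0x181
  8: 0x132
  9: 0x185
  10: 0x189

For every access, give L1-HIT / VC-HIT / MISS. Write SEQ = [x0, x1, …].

  [0] addr=0x18b blk=24 s=0: MISS | VC []
  [1] addr=0x88 blk=8 s=0: MISS | VC [24]
  [2] addr=0x81 blk=8 s=0: L1-HIT | VC [24]
  [3] addr=0x187 blk=24 s=0: VC-HIT | VC [8]
  [4] addr=0x181 blk=24 s=0: L1-HIT | VC [8]
  [5] addr=0x86 blk=8 s=0: VC-HIT | VC [24]
  [6] addr=0x184 blk=24 s=0: VC-HIT | VC [8]
  [7] addr=0x181 blk=24 s=0: L1-HIT | VC [8]
  [8] addr=0x132 blk=19 s=3: MISS | VC [8]
  [9] addr=0x185 blk=24 s=0: L1-HIT | VC [8]
  [10] addr=0x189 blk=24 s=0: L1-HIT | VC [8]

SEQ = [MISS, MISS, L1-HIT, VC-HIT, L1-HIT, VC-HIT, VC-HIT, L1-HIT, MISS, L1-HIT, L1-HIT]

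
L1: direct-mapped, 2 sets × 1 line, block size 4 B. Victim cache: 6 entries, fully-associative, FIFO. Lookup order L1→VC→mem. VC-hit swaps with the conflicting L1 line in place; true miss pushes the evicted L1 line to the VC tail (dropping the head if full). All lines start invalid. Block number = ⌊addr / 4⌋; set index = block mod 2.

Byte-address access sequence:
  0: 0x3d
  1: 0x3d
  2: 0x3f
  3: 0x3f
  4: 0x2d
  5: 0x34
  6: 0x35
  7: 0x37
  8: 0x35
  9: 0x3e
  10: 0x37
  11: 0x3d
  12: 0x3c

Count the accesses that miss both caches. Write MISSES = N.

0: 0x3d (blk 15, set 1) → MISS  vc=[]
1: 0x3d (blk 15, set 1) → L1-HIT  vc=[]
2: 0x3f (blk 15, set 1) → L1-HIT  vc=[]
3: 0x3f (blk 15, set 1) → L1-HIT  vc=[]
4: 0x2d (blk 11, set 1) → MISS  vc=[15]
5: 0x34 (blk 13, set 1) → MISS  vc=[15, 11]
6: 0x35 (blk 13, set 1) → L1-HIT  vc=[15, 11]
7: 0x37 (blk 13, set 1) → L1-HIT  vc=[15, 11]
8: 0x35 (blk 13, set 1) → L1-HIT  vc=[15, 11]
9: 0x3e (blk 15, set 1) → VC-HIT  vc=[13, 11]
10: 0x37 (blk 13, set 1) → VC-HIT  vc=[15, 11]
11: 0x3d (blk 15, set 1) → VC-HIT  vc=[13, 11]
12: 0x3c (blk 15, set 1) → L1-HIT  vc=[13, 11]

MISSES = 3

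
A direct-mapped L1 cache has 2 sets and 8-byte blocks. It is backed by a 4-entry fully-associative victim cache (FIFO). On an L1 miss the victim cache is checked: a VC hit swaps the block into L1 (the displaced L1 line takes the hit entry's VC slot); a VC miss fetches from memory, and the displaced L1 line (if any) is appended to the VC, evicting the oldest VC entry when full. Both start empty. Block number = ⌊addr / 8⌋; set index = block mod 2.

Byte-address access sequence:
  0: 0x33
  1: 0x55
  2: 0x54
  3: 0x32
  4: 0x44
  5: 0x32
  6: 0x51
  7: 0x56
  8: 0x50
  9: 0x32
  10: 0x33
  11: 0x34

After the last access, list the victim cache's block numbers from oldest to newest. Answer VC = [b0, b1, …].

VC = [10, 8]

  [0] addr=0x33 blk=6 s=0: MISS | VC []
  [1] addr=0x55 blk=10 s=0: MISS | VC [6]
  [2] addr=0x54 blk=10 s=0: L1-HIT | VC [6]
  [3] addr=0x32 blk=6 s=0: VC-HIT | VC [10]
  [4] addr=0x44 blk=8 s=0: MISS | VC [10, 6]
  [5] addr=0x32 blk=6 s=0: VC-HIT | VC [10, 8]
  [6] addr=0x51 blk=10 s=0: VC-HIT | VC [6, 8]
  [7] addr=0x56 blk=10 s=0: L1-HIT | VC [6, 8]
  [8] addr=0x50 blk=10 s=0: L1-HIT | VC [6, 8]
  [9] addr=0x32 blk=6 s=0: VC-HIT | VC [10, 8]
  [10] addr=0x33 blk=6 s=0: L1-HIT | VC [10, 8]
  [11] addr=0x34 blk=6 s=0: L1-HIT | VC [10, 8]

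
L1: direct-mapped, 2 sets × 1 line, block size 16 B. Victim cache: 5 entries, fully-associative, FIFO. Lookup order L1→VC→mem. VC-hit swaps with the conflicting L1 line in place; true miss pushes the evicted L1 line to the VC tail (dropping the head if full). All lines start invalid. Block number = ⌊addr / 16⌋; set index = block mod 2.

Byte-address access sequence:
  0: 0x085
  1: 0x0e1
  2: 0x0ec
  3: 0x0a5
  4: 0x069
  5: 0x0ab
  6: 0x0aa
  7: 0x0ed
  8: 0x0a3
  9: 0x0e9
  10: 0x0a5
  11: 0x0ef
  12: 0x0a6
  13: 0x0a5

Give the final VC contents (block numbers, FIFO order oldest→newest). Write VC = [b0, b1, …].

VC = [8, 14, 6]

#0 0x85→b8/s0 MISS; vc=[]
#1 0xe1→b14/s0 MISS; vc=[8]
#2 0xec→b14/s0 L1-HIT; vc=[8]
#3 0xa5→b10/s0 MISS; vc=[8,14]
#4 0x69→b6/s0 MISS; vc=[8,14,10]
#5 0xab→b10/s0 VC-HIT; vc=[8,14,6]
#6 0xaa→b10/s0 L1-HIT; vc=[8,14,6]
#7 0xed→b14/s0 VC-HIT; vc=[8,10,6]
#8 0xa3→b10/s0 VC-HIT; vc=[8,14,6]
#9 0xe9→b14/s0 VC-HIT; vc=[8,10,6]
#10 0xa5→b10/s0 VC-HIT; vc=[8,14,6]
#11 0xef→b14/s0 VC-HIT; vc=[8,10,6]
#12 0xa6→b10/s0 VC-HIT; vc=[8,14,6]
#13 0xa5→b10/s0 L1-HIT; vc=[8,14,6]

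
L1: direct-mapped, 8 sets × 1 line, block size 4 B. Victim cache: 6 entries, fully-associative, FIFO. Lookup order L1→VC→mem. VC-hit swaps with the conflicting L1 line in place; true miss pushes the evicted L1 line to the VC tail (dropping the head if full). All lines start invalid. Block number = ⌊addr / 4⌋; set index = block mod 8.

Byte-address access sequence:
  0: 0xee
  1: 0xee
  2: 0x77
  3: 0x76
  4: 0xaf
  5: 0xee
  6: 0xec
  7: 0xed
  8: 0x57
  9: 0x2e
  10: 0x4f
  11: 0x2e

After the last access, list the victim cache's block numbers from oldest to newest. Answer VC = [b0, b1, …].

VC = [43, 29, 59, 19]

#0 0xee→b59/s3 MISS; vc=[]
#1 0xee→b59/s3 L1-HIT; vc=[]
#2 0x77→b29/s5 MISS; vc=[]
#3 0x76→b29/s5 L1-HIT; vc=[]
#4 0xaf→b43/s3 MISS; vc=[59]
#5 0xee→b59/s3 VC-HIT; vc=[43]
#6 0xec→b59/s3 L1-HIT; vc=[43]
#7 0xed→b59/s3 L1-HIT; vc=[43]
#8 0x57→b21/s5 MISS; vc=[43,29]
#9 0x2e→b11/s3 MISS; vc=[43,29,59]
#10 0x4f→b19/s3 MISS; vc=[43,29,59,11]
#11 0x2e→b11/s3 VC-HIT; vc=[43,29,59,19]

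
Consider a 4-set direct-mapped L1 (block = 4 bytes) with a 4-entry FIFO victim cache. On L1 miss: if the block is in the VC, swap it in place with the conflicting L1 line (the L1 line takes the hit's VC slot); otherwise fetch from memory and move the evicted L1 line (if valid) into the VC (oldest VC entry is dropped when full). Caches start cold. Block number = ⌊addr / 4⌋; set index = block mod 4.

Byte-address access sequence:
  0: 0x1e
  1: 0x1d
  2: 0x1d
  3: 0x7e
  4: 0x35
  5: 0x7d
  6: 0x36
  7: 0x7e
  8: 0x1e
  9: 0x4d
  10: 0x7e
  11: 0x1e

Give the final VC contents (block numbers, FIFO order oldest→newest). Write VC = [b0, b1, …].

VC = [19, 31]

0: 0x1e (blk 7, set 3) → MISS  vc=[]
1: 0x1d (blk 7, set 3) → L1-HIT  vc=[]
2: 0x1d (blk 7, set 3) → L1-HIT  vc=[]
3: 0x7e (blk 31, set 3) → MISS  vc=[7]
4: 0x35 (blk 13, set 1) → MISS  vc=[7]
5: 0x7d (blk 31, set 3) → L1-HIT  vc=[7]
6: 0x36 (blk 13, set 1) → L1-HIT  vc=[7]
7: 0x7e (blk 31, set 3) → L1-HIT  vc=[7]
8: 0x1e (blk 7, set 3) → VC-HIT  vc=[31]
9: 0x4d (blk 19, set 3) → MISS  vc=[31, 7]
10: 0x7e (blk 31, set 3) → VC-HIT  vc=[19, 7]
11: 0x1e (blk 7, set 3) → VC-HIT  vc=[19, 31]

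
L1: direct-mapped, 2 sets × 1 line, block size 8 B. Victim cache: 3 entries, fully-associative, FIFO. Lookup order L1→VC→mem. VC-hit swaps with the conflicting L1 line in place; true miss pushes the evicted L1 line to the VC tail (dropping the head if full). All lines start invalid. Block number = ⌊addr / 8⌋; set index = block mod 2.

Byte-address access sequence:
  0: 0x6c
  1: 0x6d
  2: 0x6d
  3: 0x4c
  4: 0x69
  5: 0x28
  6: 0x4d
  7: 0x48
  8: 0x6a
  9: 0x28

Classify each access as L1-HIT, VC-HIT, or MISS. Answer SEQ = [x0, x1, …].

SEQ = [MISS, L1-HIT, L1-HIT, MISS, VC-HIT, MISS, VC-HIT, L1-HIT, VC-HIT, VC-HIT]

#0 0x6c→b13/s1 MISS; vc=[]
#1 0x6d→b13/s1 L1-HIT; vc=[]
#2 0x6d→b13/s1 L1-HIT; vc=[]
#3 0x4c→b9/s1 MISS; vc=[13]
#4 0x69→b13/s1 VC-HIT; vc=[9]
#5 0x28→b5/s1 MISS; vc=[9,13]
#6 0x4d→b9/s1 VC-HIT; vc=[5,13]
#7 0x48→b9/s1 L1-HIT; vc=[5,13]
#8 0x6a→b13/s1 VC-HIT; vc=[5,9]
#9 0x28→b5/s1 VC-HIT; vc=[13,9]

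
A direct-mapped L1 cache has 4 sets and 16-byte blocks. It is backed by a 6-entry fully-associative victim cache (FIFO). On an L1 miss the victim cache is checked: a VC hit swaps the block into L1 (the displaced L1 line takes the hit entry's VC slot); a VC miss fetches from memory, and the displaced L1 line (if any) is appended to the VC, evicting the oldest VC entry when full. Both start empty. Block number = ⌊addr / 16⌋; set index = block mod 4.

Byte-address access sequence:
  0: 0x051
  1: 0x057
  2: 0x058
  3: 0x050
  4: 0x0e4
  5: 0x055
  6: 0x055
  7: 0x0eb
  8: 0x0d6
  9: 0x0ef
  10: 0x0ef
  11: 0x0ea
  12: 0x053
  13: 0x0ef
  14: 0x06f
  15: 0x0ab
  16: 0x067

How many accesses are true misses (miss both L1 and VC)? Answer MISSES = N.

0: 0x51 (blk 5, set 1) → MISS  vc=[]
1: 0x57 (blk 5, set 1) → L1-HIT  vc=[]
2: 0x58 (blk 5, set 1) → L1-HIT  vc=[]
3: 0x50 (blk 5, set 1) → L1-HIT  vc=[]
4: 0xe4 (blk 14, set 2) → MISS  vc=[]
5: 0x55 (blk 5, set 1) → L1-HIT  vc=[]
6: 0x55 (blk 5, set 1) → L1-HIT  vc=[]
7: 0xeb (blk 14, set 2) → L1-HIT  vc=[]
8: 0xd6 (blk 13, set 1) → MISS  vc=[5]
9: 0xef (blk 14, set 2) → L1-HIT  vc=[5]
10: 0xef (blk 14, set 2) → L1-HIT  vc=[5]
11: 0xea (blk 14, set 2) → L1-HIT  vc=[5]
12: 0x53 (blk 5, set 1) → VC-HIT  vc=[13]
13: 0xef (blk 14, set 2) → L1-HIT  vc=[13]
14: 0x6f (blk 6, set 2) → MISS  vc=[13, 14]
15: 0xab (blk 10, set 2) → MISS  vc=[13, 14, 6]
16: 0x67 (blk 6, set 2) → VC-HIT  vc=[13, 14, 10]

MISSES = 5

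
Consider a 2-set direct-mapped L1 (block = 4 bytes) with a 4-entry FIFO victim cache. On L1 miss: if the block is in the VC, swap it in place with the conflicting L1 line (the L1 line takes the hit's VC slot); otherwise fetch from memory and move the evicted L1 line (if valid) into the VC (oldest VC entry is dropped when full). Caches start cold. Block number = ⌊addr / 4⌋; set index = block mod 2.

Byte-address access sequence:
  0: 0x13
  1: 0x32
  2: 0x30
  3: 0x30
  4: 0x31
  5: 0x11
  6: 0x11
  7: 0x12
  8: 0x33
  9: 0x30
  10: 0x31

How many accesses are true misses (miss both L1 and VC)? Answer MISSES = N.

MISSES = 2

  [0] addr=0x13 blk=4 s=0: MISS | VC []
  [1] addr=0x32 blk=12 s=0: MISS | VC [4]
  [2] addr=0x30 blk=12 s=0: L1-HIT | VC [4]
  [3] addr=0x30 blk=12 s=0: L1-HIT | VC [4]
  [4] addr=0x31 blk=12 s=0: L1-HIT | VC [4]
  [5] addr=0x11 blk=4 s=0: VC-HIT | VC [12]
  [6] addr=0x11 blk=4 s=0: L1-HIT | VC [12]
  [7] addr=0x12 blk=4 s=0: L1-HIT | VC [12]
  [8] addr=0x33 blk=12 s=0: VC-HIT | VC [4]
  [9] addr=0x30 blk=12 s=0: L1-HIT | VC [4]
  [10] addr=0x31 blk=12 s=0: L1-HIT | VC [4]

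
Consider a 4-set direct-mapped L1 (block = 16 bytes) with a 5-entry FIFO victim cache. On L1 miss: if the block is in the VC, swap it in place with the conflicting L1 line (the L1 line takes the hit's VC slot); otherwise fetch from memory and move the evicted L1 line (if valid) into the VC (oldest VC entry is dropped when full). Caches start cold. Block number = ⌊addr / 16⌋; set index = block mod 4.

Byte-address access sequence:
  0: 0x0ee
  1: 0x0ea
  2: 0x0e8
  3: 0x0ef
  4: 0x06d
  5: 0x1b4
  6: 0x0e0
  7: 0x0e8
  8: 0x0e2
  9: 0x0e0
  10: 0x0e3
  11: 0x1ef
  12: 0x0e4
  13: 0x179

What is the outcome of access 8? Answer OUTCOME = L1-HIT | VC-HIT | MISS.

0: 0xee (blk 14, set 2) → MISS  vc=[]
1: 0xea (blk 14, set 2) → L1-HIT  vc=[]
2: 0xe8 (blk 14, set 2) → L1-HIT  vc=[]
3: 0xef (blk 14, set 2) → L1-HIT  vc=[]
4: 0x6d (blk 6, set 2) → MISS  vc=[14]
5: 0x1b4 (blk 27, set 3) → MISS  vc=[14]
6: 0xe0 (blk 14, set 2) → VC-HIT  vc=[6]
7: 0xe8 (blk 14, set 2) → L1-HIT  vc=[6]
8: 0xe2 (blk 14, set 2) → L1-HIT  vc=[6]
9: 0xe0 (blk 14, set 2) → L1-HIT  vc=[6]
10: 0xe3 (blk 14, set 2) → L1-HIT  vc=[6]
11: 0x1ef (blk 30, set 2) → MISS  vc=[6, 14]
12: 0xe4 (blk 14, set 2) → VC-HIT  vc=[6, 30]
13: 0x179 (blk 23, set 3) → MISS  vc=[6, 30, 27]

OUTCOME = L1-HIT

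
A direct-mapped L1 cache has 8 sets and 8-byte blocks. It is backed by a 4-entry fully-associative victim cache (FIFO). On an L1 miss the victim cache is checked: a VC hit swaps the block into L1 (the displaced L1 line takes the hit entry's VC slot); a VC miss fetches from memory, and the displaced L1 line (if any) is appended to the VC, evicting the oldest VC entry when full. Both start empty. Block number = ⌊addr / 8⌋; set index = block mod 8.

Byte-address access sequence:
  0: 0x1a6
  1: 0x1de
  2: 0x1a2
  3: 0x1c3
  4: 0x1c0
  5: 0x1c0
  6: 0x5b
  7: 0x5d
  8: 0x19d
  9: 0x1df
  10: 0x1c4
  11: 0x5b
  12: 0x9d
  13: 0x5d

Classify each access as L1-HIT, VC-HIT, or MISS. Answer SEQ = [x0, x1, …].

#0 0x1a6→b52/s4 MISS; vc=[]
#1 0x1de→b59/s3 MISS; vc=[]
#2 0x1a2→b52/s4 L1-HIT; vc=[]
#3 0x1c3→b56/s0 MISS; vc=[]
#4 0x1c0→b56/s0 L1-HIT; vc=[]
#5 0x1c0→b56/s0 L1-HIT; vc=[]
#6 0x5b→b11/s3 MISS; vc=[59]
#7 0x5d→b11/s3 L1-HIT; vc=[59]
#8 0x19d→b51/s3 MISS; vc=[59,11]
#9 0x1df→b59/s3 VC-HIT; vc=[51,11]
#10 0x1c4→b56/s0 L1-HIT; vc=[51,11]
#11 0x5b→b11/s3 VC-HIT; vc=[51,59]
#12 0x9d→b19/s3 MISS; vc=[51,59,11]
#13 0x5d→b11/s3 VC-HIT; vc=[51,59,19]

SEQ = [MISS, MISS, L1-HIT, MISS, L1-HIT, L1-HIT, MISS, L1-HIT, MISS, VC-HIT, L1-HIT, VC-HIT, MISS, VC-HIT]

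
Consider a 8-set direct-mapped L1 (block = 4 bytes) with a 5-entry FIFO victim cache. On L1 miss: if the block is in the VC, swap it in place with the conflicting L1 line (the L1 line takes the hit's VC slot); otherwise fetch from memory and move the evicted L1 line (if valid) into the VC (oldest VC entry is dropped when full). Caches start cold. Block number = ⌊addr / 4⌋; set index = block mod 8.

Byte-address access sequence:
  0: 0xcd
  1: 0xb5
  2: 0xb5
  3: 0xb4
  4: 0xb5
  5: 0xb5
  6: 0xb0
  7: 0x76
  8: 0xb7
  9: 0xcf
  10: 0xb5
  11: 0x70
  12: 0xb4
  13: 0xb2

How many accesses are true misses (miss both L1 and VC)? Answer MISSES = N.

MISSES = 5

0: 0xcd (blk 51, set 3) → MISS  vc=[]
1: 0xb5 (blk 45, set 5) → MISS  vc=[]
2: 0xb5 (blk 45, set 5) → L1-HIT  vc=[]
3: 0xb4 (blk 45, set 5) → L1-HIT  vc=[]
4: 0xb5 (blk 45, set 5) → L1-HIT  vc=[]
5: 0xb5 (blk 45, set 5) → L1-HIT  vc=[]
6: 0xb0 (blk 44, set 4) → MISS  vc=[]
7: 0x76 (blk 29, set 5) → MISS  vc=[45]
8: 0xb7 (blk 45, set 5) → VC-HIT  vc=[29]
9: 0xcf (blk 51, set 3) → L1-HIT  vc=[29]
10: 0xb5 (blk 45, set 5) → L1-HIT  vc=[29]
11: 0x70 (blk 28, set 4) → MISS  vc=[29, 44]
12: 0xb4 (blk 45, set 5) → L1-HIT  vc=[29, 44]
13: 0xb2 (blk 44, set 4) → VC-HIT  vc=[29, 28]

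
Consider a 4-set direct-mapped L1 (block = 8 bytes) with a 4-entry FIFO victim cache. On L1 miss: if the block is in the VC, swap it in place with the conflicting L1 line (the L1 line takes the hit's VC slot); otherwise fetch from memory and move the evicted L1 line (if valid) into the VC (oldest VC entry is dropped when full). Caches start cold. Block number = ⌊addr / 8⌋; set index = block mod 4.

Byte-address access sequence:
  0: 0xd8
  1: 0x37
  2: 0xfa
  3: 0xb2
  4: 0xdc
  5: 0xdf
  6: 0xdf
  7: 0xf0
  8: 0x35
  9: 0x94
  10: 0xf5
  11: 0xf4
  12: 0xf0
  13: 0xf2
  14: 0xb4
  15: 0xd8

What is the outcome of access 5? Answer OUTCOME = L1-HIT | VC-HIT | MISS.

OUTCOME = L1-HIT

  [0] addr=0xd8 blk=27 s=3: MISS | VC []
  [1] addr=0x37 blk=6 s=2: MISS | VC []
  [2] addr=0xfa blk=31 s=3: MISS | VC [27]
  [3] addr=0xb2 blk=22 s=2: MISS | VC [27, 6]
  [4] addr=0xdc blk=27 s=3: VC-HIT | VC [31, 6]
  [5] addr=0xdf blk=27 s=3: L1-HIT | VC [31, 6]
  [6] addr=0xdf blk=27 s=3: L1-HIT | VC [31, 6]
  [7] addr=0xf0 blk=30 s=2: MISS | VC [31, 6, 22]
  [8] addr=0x35 blk=6 s=2: VC-HIT | VC [31, 30, 22]
  [9] addr=0x94 blk=18 s=2: MISS | VC [31, 30, 22, 6]
  [10] addr=0xf5 blk=30 s=2: VC-HIT | VC [31, 18, 22, 6]
  [11] addr=0xf4 blk=30 s=2: L1-HIT | VC [31, 18, 22, 6]
  [12] addr=0xf0 blk=30 s=2: L1-HIT | VC [31, 18, 22, 6]
  [13] addr=0xf2 blk=30 s=2: L1-HIT | VC [31, 18, 22, 6]
  [14] addr=0xb4 blk=22 s=2: VC-HIT | VC [31, 18, 30, 6]
  [15] addr=0xd8 blk=27 s=3: L1-HIT | VC [31, 18, 30, 6]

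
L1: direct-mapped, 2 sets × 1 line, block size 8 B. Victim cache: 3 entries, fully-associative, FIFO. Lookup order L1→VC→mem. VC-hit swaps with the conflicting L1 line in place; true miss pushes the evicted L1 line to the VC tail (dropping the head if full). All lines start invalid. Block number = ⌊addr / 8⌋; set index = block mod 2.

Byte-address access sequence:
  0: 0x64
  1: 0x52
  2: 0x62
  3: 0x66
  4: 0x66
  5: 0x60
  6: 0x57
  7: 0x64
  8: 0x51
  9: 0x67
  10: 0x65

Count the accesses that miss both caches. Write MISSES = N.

0: 0x64 (blk 12, set 0) → MISS  vc=[]
1: 0x52 (blk 10, set 0) → MISS  vc=[12]
2: 0x62 (blk 12, set 0) → VC-HIT  vc=[10]
3: 0x66 (blk 12, set 0) → L1-HIT  vc=[10]
4: 0x66 (blk 12, set 0) → L1-HIT  vc=[10]
5: 0x60 (blk 12, set 0) → L1-HIT  vc=[10]
6: 0x57 (blk 10, set 0) → VC-HIT  vc=[12]
7: 0x64 (blk 12, set 0) → VC-HIT  vc=[10]
8: 0x51 (blk 10, set 0) → VC-HIT  vc=[12]
9: 0x67 (blk 12, set 0) → VC-HIT  vc=[10]
10: 0x65 (blk 12, set 0) → L1-HIT  vc=[10]

MISSES = 2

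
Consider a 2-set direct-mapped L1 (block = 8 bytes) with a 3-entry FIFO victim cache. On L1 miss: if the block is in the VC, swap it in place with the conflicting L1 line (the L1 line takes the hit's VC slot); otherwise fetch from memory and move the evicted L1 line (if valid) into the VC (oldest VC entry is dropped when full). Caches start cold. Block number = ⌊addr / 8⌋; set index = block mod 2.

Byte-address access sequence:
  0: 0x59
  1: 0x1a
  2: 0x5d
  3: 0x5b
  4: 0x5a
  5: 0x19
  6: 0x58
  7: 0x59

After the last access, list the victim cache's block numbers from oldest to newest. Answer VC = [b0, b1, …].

#0 0x59→b11/s1 MISS; vc=[]
#1 0x1a→b3/s1 MISS; vc=[11]
#2 0x5d→b11/s1 VC-HIT; vc=[3]
#3 0x5b→b11/s1 L1-HIT; vc=[3]
#4 0x5a→b11/s1 L1-HIT; vc=[3]
#5 0x19→b3/s1 VC-HIT; vc=[11]
#6 0x58→b11/s1 VC-HIT; vc=[3]
#7 0x59→b11/s1 L1-HIT; vc=[3]

VC = [3]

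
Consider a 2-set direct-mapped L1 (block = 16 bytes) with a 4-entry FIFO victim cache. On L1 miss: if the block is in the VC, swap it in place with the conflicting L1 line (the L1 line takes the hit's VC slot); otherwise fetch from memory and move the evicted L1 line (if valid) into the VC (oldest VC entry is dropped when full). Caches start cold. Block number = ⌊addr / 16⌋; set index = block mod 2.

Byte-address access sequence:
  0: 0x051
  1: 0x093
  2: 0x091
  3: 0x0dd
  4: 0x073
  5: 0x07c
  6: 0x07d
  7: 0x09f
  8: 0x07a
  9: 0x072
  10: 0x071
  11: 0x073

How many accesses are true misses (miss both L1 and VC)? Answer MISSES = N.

MISSES = 4

#0 0x51→b5/s1 MISS; vc=[]
#1 0x93→b9/s1 MISS; vc=[5]
#2 0x91→b9/s1 L1-HIT; vc=[5]
#3 0xdd→b13/s1 MISS; vc=[5,9]
#4 0x73→b7/s1 MISS; vc=[5,9,13]
#5 0x7c→b7/s1 L1-HIT; vc=[5,9,13]
#6 0x7d→b7/s1 L1-HIT; vc=[5,9,13]
#7 0x9f→b9/s1 VC-HIT; vc=[5,7,13]
#8 0x7a→b7/s1 VC-HIT; vc=[5,9,13]
#9 0x72→b7/s1 L1-HIT; vc=[5,9,13]
#10 0x71→b7/s1 L1-HIT; vc=[5,9,13]
#11 0x73→b7/s1 L1-HIT; vc=[5,9,13]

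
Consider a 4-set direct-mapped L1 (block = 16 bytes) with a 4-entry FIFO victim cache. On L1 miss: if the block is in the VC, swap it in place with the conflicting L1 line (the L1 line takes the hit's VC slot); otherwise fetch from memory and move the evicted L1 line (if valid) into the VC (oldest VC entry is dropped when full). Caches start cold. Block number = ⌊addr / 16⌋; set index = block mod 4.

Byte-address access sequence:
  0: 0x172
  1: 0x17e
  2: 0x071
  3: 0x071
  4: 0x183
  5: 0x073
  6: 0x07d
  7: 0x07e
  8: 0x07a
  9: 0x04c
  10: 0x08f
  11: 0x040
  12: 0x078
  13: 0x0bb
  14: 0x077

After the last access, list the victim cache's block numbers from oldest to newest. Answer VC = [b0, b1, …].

VC = [23, 24, 8, 11]

#0 0x172→b23/s3 MISS; vc=[]
#1 0x17e→b23/s3 L1-HIT; vc=[]
#2 0x71→b7/s3 MISS; vc=[23]
#3 0x71→b7/s3 L1-HIT; vc=[23]
#4 0x183→b24/s0 MISS; vc=[23]
#5 0x73→b7/s3 L1-HIT; vc=[23]
#6 0x7d→b7/s3 L1-HIT; vc=[23]
#7 0x7e→b7/s3 L1-HIT; vc=[23]
#8 0x7a→b7/s3 L1-HIT; vc=[23]
#9 0x4c→b4/s0 MISS; vc=[23,24]
#10 0x8f→b8/s0 MISS; vc=[23,24,4]
#11 0x40→b4/s0 VC-HIT; vc=[23,24,8]
#12 0x78→b7/s3 L1-HIT; vc=[23,24,8]
#13 0xbb→b11/s3 MISS; vc=[23,24,8,7]
#14 0x77→b7/s3 VC-HIT; vc=[23,24,8,11]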